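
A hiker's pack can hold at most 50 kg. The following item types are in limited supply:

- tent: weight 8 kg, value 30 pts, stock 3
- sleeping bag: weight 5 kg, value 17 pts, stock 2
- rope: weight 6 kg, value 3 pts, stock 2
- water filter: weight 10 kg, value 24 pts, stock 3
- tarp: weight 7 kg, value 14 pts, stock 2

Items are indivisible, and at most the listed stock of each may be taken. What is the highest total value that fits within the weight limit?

Best selections within weight 50 and stock limits:
- 3×tent + 1×sleeping bag + 2×water filter: weight 49, value 155
- 3×tent + 2×sleeping bag + 2×tarp: weight 48, value 152
Best: 155 pts.

155 pts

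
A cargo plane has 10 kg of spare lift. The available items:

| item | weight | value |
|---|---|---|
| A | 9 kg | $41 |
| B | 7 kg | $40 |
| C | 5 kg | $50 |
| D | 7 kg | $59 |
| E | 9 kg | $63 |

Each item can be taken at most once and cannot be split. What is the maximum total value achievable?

Check high-value combinations within 10 kg:
- E: weight 9, value 63
- D: weight 7, value 59
- C: weight 5, value 50
- A: weight 9, value 41
Best: $63.

$63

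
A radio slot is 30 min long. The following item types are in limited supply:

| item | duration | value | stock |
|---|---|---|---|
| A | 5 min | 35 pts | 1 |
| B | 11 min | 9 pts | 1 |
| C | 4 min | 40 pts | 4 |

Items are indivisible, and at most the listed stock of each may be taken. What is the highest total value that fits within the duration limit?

Top feasible selections:
- 1×A + 4×C: duration 21, value 195
- 1×B + 4×C: duration 27, value 169
- 1×A + 1×B + 3×C: duration 28, value 164
- 4×C: duration 16, value 160
Best: 195 pts.

195 pts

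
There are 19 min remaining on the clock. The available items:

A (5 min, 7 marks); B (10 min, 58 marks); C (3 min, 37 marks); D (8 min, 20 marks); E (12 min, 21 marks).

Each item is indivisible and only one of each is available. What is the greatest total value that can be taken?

This is a 0/1 knapsack; check combinations near the capacity.
- A+B+C: time 5+10+3=18, value 7+58+37=102
- B+C: time 10+3=13, value 58+37=95
- B+D: time 10+8=18, value 58+20=78
- A+B: time 5+10=15, value 7+58=65
- A+C+D: time 5+3+8=16, value 7+37+20=64
Best: 102 marks.

102 marks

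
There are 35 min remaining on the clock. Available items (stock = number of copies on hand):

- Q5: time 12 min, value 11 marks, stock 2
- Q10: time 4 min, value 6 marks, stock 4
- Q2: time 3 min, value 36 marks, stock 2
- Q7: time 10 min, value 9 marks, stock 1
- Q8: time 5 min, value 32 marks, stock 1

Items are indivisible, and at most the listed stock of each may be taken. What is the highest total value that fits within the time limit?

Top feasible selections:
- 1×Q5 + 3×Q10 + 2×Q2 + 1×Q8: time 35, value 133
- 3×Q10 + 2×Q2 + 1×Q7 + 1×Q8: time 33, value 131
- 4×Q10 + 2×Q2 + 1×Q8: time 27, value 128
Best: 133 marks.

133 marks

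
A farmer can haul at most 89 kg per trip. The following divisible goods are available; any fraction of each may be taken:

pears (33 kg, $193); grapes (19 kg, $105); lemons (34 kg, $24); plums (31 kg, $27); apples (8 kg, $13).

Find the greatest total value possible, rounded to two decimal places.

Take in order of value per unit:
- pears (193/33 per unit): all 33 → value 193, running total 193.00
- grapes (105/19 per unit): all 19 → value 105, running total 298.00
- apples (13/8 per unit): all 8 → value 13, running total 311.00
- plums (27/31 per unit): 29 of 31 → value 29×27/31 = 25.2581, running total 336.26
Total 336.26.

336.26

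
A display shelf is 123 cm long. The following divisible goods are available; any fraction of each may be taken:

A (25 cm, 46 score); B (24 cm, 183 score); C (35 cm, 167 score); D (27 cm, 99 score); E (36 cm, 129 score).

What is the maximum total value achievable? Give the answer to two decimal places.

Take in order of value per unit:
- B (183/24 per unit): all 24 → value 183, running total 183.00
- C (167/35 per unit): all 35 → value 167, running total 350.00
- D (99/27 per unit): all 27 → value 99, running total 449.00
- E (129/36 per unit): all 36 → value 129, running total 578.00
- A (46/25 per unit): 1 of 25 → value 1×46/25 = 1.8400, running total 579.84
Total 579.84.

579.84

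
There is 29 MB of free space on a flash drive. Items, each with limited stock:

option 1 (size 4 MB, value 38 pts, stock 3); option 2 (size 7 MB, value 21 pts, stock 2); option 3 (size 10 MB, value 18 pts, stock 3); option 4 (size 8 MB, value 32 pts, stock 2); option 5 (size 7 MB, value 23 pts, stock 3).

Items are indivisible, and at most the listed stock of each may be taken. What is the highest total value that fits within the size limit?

Top feasible selections:
- 3×option 1 + 2×option 4: size 28, value 178
- 3×option 1 + 1×option 4 + 1×option 5: size 27, value 169
- 3×option 1 + 1×option 2 + 1×option 4: size 27, value 167
Best: 178 pts.

178 pts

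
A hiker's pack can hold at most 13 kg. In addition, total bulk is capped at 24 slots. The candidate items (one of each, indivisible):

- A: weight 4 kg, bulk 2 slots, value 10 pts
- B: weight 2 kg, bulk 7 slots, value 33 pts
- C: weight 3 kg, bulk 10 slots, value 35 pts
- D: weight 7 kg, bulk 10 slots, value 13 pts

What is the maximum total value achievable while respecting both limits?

Feasible sets respecting both limits:
- A+B+C: weight 9, bulk 19, value 78
- B+C: weight 5, bulk 17, value 68
- A+B+D: weight 13, bulk 19, value 56
Best: 78 pts.

78 pts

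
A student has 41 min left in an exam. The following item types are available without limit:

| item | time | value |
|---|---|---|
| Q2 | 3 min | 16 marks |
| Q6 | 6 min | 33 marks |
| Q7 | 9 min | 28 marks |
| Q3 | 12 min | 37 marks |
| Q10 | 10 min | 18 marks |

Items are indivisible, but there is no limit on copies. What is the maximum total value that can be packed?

214 marks

Best value-per-unit is Q6 at 33/6; filling with it alone gives 6×33 = 198.
Optimal mix: 1×Q2 + 6×Q6 → time 39, value 214.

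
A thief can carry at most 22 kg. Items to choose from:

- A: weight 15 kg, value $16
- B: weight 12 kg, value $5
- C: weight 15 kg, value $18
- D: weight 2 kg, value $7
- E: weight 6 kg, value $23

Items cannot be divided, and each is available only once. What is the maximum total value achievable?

Check high-value combinations within 22 kg:
- C+E: weight 15+6=21, value 18+23=41
- A+E: weight 15+6=21, value 16+23=39
- B+D+E: weight 12+2+6=20, value 5+7+23=35
Best: $41.

$41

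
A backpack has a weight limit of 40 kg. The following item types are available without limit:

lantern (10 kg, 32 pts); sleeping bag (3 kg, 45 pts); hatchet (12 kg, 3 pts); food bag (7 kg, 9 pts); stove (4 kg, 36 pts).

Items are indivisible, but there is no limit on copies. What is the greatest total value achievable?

585 pts

Best value-per-unit is sleeping bag at 45/3, and filling with it alone uses weight 13×3=39. No mix of the others beats 13×45 = 585.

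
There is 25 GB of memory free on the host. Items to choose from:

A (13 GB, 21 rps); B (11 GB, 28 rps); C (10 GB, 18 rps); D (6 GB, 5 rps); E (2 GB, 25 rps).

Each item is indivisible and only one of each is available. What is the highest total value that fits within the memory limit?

71 rps

Check high-value combinations within 25 GB:
- B+C+E: memory 11+10+2=23, value 28+18+25=71
- A+C+E: memory 13+10+2=25, value 21+18+25=64
- B+D+E: memory 11+6+2=19, value 28+5+25=58
- B+E: memory 11+2=13, value 28+25=53
Best: 71 rps.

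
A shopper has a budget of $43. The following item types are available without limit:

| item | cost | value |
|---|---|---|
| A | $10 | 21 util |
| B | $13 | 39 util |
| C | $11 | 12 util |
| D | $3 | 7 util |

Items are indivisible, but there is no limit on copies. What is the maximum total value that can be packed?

124 util

Best value-per-unit is B at 39/13; filling with it alone gives 3×39 = 117.
Optimal mix: 3×B + 1×D → cost 42, value 124.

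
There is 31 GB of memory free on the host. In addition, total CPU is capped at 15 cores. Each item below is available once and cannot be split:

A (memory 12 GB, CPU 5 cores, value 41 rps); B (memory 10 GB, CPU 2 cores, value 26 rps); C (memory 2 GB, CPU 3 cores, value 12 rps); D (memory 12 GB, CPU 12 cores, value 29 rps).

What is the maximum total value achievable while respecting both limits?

79 rps

Feasible sets respecting both limits:
- A+B+C: memory 24, CPU 10, value 79
- A+B: memory 22, CPU 7, value 67
- B+D: memory 22, CPU 14, value 55
Best: 79 rps.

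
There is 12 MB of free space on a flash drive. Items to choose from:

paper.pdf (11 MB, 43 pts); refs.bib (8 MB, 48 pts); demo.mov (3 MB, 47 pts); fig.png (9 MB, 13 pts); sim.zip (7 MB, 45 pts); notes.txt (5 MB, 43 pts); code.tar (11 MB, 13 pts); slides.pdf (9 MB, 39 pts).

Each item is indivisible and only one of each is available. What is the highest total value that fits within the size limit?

This is a 0/1 knapsack; check combinations near the capacity.
- refs.bib+demo.mov: size 8+3=11, value 48+47=95
- demo.mov+sim.zip: size 3+7=10, value 47+45=92
- demo.mov+notes.txt: size 3+5=8, value 47+43=90
- sim.zip+notes.txt: size 7+5=12, value 45+43=88
Best: 95 pts.

95 pts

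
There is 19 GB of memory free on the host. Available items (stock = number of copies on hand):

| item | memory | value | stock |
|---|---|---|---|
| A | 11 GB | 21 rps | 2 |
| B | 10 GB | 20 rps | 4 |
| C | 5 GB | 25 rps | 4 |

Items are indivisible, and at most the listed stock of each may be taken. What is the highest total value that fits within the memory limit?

75 rps

Best selections within memory 19 and stock limits:
- 3×C: memory 15, value 75
- 2×C: memory 10, value 50
- 1×A + 1×C: memory 16, value 46
Best: 75 rps.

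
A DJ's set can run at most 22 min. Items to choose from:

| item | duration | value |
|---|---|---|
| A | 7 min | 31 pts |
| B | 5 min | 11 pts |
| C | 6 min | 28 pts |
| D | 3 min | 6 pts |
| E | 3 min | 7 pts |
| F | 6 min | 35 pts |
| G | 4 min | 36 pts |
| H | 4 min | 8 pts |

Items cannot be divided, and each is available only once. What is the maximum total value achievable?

Check high-value combinations within 22 min:
- A+B+F+G: duration 7+5+6+4=22, value 31+11+35+36=113
- C+D+E+F+G: duration 6+3+3+6+4=22, value 28+6+7+35+36=112
- B+C+F+G: duration 5+6+6+4=21, value 11+28+35+36=110
Best: 113 pts.

113 pts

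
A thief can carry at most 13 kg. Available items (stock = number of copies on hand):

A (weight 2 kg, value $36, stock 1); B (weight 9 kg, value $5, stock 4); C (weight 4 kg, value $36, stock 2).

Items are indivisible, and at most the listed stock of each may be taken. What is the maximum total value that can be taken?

$108

Top feasible selections:
- 1×A + 2×C: weight 10, value 108
- 1×A + 1×C: weight 6, value 72
Best: $108.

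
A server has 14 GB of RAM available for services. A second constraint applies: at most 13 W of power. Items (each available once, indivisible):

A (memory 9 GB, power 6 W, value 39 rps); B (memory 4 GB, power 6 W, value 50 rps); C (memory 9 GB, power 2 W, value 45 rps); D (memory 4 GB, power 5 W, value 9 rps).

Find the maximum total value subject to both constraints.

Feasible sets respecting both limits:
- B+C: memory 13, power 8, value 95
- A+B: memory 13, power 12, value 89
- B+D: memory 8, power 11, value 59
- C+D: memory 13, power 7, value 54
Best: 95 rps.

95 rps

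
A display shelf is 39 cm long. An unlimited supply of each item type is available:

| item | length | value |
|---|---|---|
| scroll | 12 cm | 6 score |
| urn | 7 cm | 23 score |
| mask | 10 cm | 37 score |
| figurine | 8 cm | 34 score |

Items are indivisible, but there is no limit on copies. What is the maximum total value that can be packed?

159 score

Best value-per-unit is figurine at 34/8; filling with it alone gives 4×34 = 136.
Optimal mix: 1×urn + 4×figurine → length 39, value 159.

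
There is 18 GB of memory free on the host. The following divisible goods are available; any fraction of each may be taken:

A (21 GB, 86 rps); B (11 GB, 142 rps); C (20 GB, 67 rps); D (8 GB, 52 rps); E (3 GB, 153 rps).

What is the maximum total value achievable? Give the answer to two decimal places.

Take in order of value per unit:
- E (153/3 per unit): all 3 → value 153, running total 153.00
- B (142/11 per unit): all 11 → value 142, running total 295.00
- D (52/8 per unit): 4 of 8 → value 4×52/8 = 26.0000, running total 321.00
Total 321.00.

321.00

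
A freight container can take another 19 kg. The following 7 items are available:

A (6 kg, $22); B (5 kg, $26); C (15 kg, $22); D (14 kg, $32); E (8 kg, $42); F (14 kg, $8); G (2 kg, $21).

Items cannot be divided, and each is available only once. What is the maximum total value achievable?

Check high-value combinations within 19 kg:
- A+B+E: weight 6+5+8=19, value 22+26+42=90
- B+E+G: weight 5+8+2=15, value 26+42+21=89
- A+E+G: weight 6+8+2=16, value 22+42+21=85
Best: $90.

$90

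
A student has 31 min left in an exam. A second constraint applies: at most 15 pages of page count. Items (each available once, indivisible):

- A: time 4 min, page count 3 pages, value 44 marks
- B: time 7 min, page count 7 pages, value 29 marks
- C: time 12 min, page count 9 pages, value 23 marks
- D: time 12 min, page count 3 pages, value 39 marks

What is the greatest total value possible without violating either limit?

112 marks

Feasible sets respecting both limits:
- A+B+D: time 23, page count 13, value 112
- A+C+D: time 28, page count 15, value 106
- A+D: time 16, page count 6, value 83
Best: 112 marks.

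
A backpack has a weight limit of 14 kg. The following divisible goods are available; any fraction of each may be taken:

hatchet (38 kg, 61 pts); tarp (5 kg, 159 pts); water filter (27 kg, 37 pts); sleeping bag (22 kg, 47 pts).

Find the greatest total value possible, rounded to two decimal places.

178.23

Take in order of value per unit:
- tarp (159/5 per unit): all 5 → value 159, running total 159.00
- sleeping bag (47/22 per unit): 9 of 22 → value 9×47/22 = 19.2273, running total 178.23
Total 178.23.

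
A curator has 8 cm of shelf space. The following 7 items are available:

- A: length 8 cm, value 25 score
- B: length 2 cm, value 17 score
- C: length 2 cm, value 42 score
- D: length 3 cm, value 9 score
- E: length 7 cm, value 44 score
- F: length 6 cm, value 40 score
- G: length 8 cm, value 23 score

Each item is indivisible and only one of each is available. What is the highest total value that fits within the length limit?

82 score

Check high-value combinations within 8 cm:
- C+F: length 2+6=8, value 42+40=82
- B+C+D: length 2+2+3=7, value 17+42+9=68
- B+C: length 2+2=4, value 17+42=59
- B+F: length 2+6=8, value 17+40=57
- C+D: length 2+3=5, value 42+9=51
Best: 82 score.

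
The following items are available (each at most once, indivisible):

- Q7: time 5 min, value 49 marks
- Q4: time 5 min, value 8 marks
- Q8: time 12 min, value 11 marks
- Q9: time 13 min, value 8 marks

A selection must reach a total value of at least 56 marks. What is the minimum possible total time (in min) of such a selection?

Subsets with value ≥ 56, sorted by total time:
- Q7+Q4: time 10, value 57
- Q7+Q8: time 17, value 60
- Q7+Q9: time 18, value 57
Minimum time: 10 min.

10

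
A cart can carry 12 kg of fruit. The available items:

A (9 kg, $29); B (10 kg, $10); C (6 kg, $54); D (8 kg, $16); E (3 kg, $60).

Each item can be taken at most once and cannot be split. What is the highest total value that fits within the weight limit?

$114

Check high-value combinations within 12 kg:
- C+E: weight 6+3=9, value 54+60=114
- A+E: weight 9+3=12, value 29+60=89
- D+E: weight 8+3=11, value 16+60=76
- E: weight 3, value 60
Best: $114.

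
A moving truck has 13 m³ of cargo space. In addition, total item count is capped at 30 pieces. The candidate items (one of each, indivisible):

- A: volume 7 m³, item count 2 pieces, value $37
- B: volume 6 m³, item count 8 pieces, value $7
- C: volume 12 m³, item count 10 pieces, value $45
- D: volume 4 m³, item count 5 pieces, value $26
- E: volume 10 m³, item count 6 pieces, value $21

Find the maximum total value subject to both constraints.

Feasible sets respecting both limits:
- A+D: volume 11, item count 7, value 63
- C: volume 12, item count 10, value 45
- A+B: volume 13, item count 10, value 44
Best: $63.

$63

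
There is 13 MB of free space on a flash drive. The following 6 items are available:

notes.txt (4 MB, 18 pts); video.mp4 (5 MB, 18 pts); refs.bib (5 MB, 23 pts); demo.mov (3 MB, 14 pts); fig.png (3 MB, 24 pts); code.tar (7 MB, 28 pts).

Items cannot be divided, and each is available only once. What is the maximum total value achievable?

66 pts

Check high-value combinations within 13 MB:
- demo.mov+fig.png+code.tar: size 3+3+7=13, value 14+24+28=66
- notes.txt+refs.bib+fig.png: size 4+5+3=12, value 18+23+24=65
- video.mp4+refs.bib+fig.png: size 5+5+3=13, value 18+23+24=65
- refs.bib+demo.mov+fig.png: size 5+3+3=11, value 23+14+24=61
- notes.txt+video.mp4+fig.png: size 4+5+3=12, value 18+18+24=60
Best: 66 pts.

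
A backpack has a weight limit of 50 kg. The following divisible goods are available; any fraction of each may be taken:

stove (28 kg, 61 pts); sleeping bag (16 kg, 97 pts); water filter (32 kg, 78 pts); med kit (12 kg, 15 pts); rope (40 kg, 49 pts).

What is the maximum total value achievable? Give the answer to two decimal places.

179.36

Take in order of value per unit:
- sleeping bag (97/16 per unit): all 16 → value 97, running total 97.00
- water filter (78/32 per unit): all 32 → value 78, running total 175.00
- stove (61/28 per unit): 2 of 28 → value 2×61/28 = 4.3571, running total 179.36
Total 179.36.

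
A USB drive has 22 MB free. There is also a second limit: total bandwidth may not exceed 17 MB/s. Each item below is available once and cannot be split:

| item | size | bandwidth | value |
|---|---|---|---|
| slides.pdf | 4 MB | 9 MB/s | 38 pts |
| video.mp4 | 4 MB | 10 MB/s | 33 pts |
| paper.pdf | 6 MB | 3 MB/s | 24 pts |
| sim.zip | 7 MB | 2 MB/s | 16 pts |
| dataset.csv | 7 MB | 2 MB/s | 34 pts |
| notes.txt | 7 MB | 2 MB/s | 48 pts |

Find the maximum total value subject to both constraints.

120 pts

Feasible sets respecting both limits:
- slides.pdf+dataset.csv+notes.txt: size 18, bandwidth 13, value 120
- video.mp4+dataset.csv+notes.txt: size 18, bandwidth 14, value 115
- slides.pdf+paper.pdf+notes.txt: size 17, bandwidth 14, value 110
Best: 120 pts.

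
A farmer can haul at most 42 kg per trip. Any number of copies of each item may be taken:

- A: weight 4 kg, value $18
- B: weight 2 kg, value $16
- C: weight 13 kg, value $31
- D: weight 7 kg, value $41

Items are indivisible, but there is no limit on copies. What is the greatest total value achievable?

$336

Best value-per-unit is B at 16/2, and filling with it alone uses weight 21×2=42. No mix of the others beats 21×16 = 336.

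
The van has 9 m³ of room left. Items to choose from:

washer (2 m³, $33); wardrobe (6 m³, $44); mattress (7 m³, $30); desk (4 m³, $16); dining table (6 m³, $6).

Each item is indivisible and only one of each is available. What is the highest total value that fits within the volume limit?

This is a 0/1 knapsack; check combinations near the capacity.
- washer+wardrobe: volume 2+6=8, value 33+44=77
- washer+mattress: volume 2+7=9, value 33+30=63
- washer+desk: volume 2+4=6, value 33+16=49
- wardrobe: volume 6, value 44
Best: $77.

$77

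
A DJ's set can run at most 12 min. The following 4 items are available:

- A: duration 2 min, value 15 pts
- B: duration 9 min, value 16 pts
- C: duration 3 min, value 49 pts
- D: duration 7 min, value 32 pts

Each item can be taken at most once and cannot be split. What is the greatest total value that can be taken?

Check high-value combinations within 12 min:
- A+C+D: duration 2+3+7=12, value 15+49+32=96
- C+D: duration 3+7=10, value 49+32=81
- B+C: duration 9+3=12, value 16+49=65
- A+C: duration 2+3=5, value 15+49=64
Best: 96 pts.

96 pts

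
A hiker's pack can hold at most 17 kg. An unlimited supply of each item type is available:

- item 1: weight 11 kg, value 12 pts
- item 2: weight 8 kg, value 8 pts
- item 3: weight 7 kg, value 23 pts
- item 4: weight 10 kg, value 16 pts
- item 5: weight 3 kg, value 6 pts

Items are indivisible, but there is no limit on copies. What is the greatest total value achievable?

Best value-per-unit is item 3 at 23/7; filling with it alone gives 2×23 = 46.
Optimal mix: 2×item 3 + 1×item 5 → weight 17, value 52.

52 pts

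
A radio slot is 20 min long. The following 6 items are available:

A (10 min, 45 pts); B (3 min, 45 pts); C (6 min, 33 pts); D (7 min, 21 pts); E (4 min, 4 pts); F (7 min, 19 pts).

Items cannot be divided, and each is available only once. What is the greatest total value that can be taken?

123 pts

Check high-value combinations within 20 min:
- A+B+C: duration 10+3+6=19, value 45+45+33=123
- A+B+D: duration 10+3+7=20, value 45+45+21=111
- A+B+F: duration 10+3+7=20, value 45+45+19=109
- B+C+D+E: duration 3+6+7+4=20, value 45+33+21+4=103
Best: 123 pts.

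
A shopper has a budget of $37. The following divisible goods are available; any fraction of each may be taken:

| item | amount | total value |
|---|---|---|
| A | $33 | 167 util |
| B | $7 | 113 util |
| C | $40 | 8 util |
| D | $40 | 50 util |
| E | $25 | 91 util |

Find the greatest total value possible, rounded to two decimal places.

264.82

Take in order of value per unit:
- B (113/7 per unit): all 7 → value 113, running total 113.00
- A (167/33 per unit): 30 of 33 → value 30×167/33 = 151.8182, running total 264.82
Total 264.82.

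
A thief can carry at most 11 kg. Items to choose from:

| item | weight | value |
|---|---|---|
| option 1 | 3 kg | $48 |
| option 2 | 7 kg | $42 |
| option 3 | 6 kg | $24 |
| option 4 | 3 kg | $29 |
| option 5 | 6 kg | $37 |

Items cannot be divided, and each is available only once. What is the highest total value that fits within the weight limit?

This is a 0/1 knapsack; check combinations near the capacity.
- option 1+option 2: weight 3+7=10, value 48+42=90
- option 1+option 5: weight 3+6=9, value 48+37=85
- option 1+option 4: weight 3+3=6, value 48+29=77
- option 1+option 3: weight 3+6=9, value 48+24=72
- option 2+option 4: weight 7+3=10, value 42+29=71
Best: $90.

$90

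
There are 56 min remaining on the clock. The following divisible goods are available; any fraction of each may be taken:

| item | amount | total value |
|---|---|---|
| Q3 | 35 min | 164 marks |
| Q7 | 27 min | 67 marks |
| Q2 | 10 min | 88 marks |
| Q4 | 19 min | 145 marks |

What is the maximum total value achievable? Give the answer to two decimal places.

Take in order of value per unit:
- Q2 (88/10 per unit): all 10 → value 88, running total 88.00
- Q4 (145/19 per unit): all 19 → value 145, running total 233.00
- Q3 (164/35 per unit): 27 of 35 → value 27×164/35 = 126.5143, running total 359.51
Total 359.51.

359.51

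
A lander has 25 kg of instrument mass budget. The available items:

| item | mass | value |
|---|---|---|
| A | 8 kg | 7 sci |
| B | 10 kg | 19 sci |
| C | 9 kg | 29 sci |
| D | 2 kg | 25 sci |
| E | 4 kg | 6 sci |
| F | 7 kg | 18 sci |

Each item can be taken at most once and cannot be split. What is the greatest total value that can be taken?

79 sci

Check high-value combinations within 25 kg:
- B+C+D+E: mass 10+9+2+4=25, value 19+29+25+6=79
- C+D+E+F: mass 9+2+4+7=22, value 29+25+6+18=78
- B+C+D: mass 10+9+2=21, value 19+29+25=73
Best: 79 sci.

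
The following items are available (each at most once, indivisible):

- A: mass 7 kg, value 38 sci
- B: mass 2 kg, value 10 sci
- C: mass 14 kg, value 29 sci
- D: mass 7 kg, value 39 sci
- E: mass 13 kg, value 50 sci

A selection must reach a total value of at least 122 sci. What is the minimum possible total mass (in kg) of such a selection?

27

Subsets with value ≥ 122, sorted by total mass:
- A+D+E: mass 27, value 127
- A+B+D+E: mass 29, value 137
Minimum mass: 27 kg.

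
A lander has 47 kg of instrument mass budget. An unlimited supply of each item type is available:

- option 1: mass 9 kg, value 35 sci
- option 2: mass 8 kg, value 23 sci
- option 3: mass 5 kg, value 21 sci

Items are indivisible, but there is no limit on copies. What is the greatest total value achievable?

Best value-per-unit is option 3 at 21/5; filling with it alone gives 9×21 = 189.
Optimal mix: 3×option 1 + 4×option 3 → mass 47, value 189.

189 sci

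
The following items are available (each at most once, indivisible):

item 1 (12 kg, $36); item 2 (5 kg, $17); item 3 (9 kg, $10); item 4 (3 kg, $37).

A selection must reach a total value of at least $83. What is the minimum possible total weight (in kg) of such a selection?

20

Subsets with value ≥ 83, sorted by total weight:
- item 1+item 2+item 4: weight 20, value 90
- item 1+item 3+item 4: weight 24, value 83
- item 1+item 2+item 3+item 4: weight 29, value 100
Minimum weight: 20 kg.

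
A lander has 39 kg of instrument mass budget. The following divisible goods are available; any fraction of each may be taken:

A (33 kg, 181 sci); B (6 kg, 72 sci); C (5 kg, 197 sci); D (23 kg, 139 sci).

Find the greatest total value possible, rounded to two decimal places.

435.42

Take in order of value per unit:
- C (197/5 per unit): all 5 → value 197, running total 197.00
- B (72/6 per unit): all 6 → value 72, running total 269.00
- D (139/23 per unit): all 23 → value 139, running total 408.00
- A (181/33 per unit): 5 of 33 → value 5×181/33 = 27.4242, running total 435.42
Total 435.42.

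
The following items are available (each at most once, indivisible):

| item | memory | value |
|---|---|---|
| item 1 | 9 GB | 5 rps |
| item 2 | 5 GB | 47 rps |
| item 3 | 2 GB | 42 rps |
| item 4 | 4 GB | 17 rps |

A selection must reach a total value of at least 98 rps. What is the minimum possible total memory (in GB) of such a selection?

Subsets with value ≥ 98, sorted by total memory:
- item 2+item 3+item 4: memory 11, value 106
- item 1+item 2+item 3+item 4: memory 20, value 111
Minimum memory: 11 GB.

11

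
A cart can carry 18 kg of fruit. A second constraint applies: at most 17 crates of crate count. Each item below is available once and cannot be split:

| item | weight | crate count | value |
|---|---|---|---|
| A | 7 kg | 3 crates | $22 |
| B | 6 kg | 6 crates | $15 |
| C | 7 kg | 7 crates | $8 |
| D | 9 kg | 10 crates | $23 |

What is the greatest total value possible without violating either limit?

$45

Feasible sets respecting both limits:
- A+D: weight 16, crate count 13, value 45
- B+D: weight 15, crate count 16, value 38
- A+B: weight 13, crate count 9, value 37
- C+D: weight 16, crate count 17, value 31
Best: $45.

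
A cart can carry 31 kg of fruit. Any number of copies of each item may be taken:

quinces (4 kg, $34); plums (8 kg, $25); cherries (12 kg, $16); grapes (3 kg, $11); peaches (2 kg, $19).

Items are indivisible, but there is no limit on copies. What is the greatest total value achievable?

Best value-per-unit is peaches at 19/2, and filling with it alone uses weight 15×2=30. No mix of the others beats 15×19 = 285.

$285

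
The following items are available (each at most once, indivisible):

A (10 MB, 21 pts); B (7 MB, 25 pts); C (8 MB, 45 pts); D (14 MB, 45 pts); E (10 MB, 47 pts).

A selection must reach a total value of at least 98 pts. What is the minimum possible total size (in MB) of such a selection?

25

Subsets with value ≥ 98, sorted by total size:
- B+C+E: size 25, value 117
- A+C+E: size 28, value 113
Minimum size: 25 MB.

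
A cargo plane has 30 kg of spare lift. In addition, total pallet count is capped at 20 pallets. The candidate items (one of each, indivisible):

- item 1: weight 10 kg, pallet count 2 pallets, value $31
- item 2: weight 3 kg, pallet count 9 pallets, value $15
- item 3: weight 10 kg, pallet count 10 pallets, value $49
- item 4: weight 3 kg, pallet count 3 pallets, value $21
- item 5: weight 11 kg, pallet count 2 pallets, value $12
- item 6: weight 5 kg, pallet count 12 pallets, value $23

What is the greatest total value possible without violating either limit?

$101

Feasible sets respecting both limits:
- item 1+item 3+item 4: weight 23, pallet count 15, value 101
- item 1+item 4+item 5+item 6: weight 29, pallet count 19, value 87
- item 3+item 4+item 5: weight 24, pallet count 15, value 82
Best: $101.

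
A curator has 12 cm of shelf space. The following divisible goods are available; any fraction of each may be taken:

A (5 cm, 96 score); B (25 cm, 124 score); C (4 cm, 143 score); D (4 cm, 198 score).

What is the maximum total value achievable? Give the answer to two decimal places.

417.80

Take in order of value per unit:
- D (198/4 per unit): all 4 → value 198, running total 198.00
- C (143/4 per unit): all 4 → value 143, running total 341.00
- A (96/5 per unit): 4 of 5 → value 4×96/5 = 76.8000, running total 417.80
Total 417.80.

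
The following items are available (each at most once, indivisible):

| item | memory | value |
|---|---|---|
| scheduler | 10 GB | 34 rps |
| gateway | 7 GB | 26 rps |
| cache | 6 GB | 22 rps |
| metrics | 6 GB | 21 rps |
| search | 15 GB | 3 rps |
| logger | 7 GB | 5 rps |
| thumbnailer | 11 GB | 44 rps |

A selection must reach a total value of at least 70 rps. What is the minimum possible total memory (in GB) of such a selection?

Subsets with value ≥ 70, sorted by total memory:
- gateway+thumbnailer: memory 18, value 70
- scheduler+thumbnailer: memory 21, value 78
Minimum memory: 18 GB.

18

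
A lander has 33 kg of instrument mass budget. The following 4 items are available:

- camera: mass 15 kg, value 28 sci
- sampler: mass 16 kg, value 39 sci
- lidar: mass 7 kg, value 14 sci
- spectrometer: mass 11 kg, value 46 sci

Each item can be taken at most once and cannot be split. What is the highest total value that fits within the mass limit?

This is a 0/1 knapsack; check combinations near the capacity.
- camera+lidar+spectrometer: mass 15+7+11=33, value 28+14+46=88
- sampler+spectrometer: mass 16+11=27, value 39+46=85
- camera+spectrometer: mass 15+11=26, value 28+46=74
Best: 88 sci.

88 sci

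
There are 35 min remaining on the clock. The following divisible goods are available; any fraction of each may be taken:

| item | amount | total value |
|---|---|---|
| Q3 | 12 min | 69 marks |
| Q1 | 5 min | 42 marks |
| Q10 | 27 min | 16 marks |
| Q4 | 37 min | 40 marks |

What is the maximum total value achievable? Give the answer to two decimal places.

Take in order of value per unit:
- Q1 (42/5 per unit): all 5 → value 42, running total 42.00
- Q3 (69/12 per unit): all 12 → value 69, running total 111.00
- Q4 (40/37 per unit): 18 of 37 → value 18×40/37 = 19.4595, running total 130.46
Total 130.46.

130.46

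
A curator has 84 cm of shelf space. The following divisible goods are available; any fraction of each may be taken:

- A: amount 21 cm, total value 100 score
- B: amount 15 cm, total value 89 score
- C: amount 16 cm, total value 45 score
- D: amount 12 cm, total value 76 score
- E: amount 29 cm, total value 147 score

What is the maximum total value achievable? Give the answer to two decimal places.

431.69

Take in order of value per unit:
- D (76/12 per unit): all 12 → value 76, running total 76.00
- B (89/15 per unit): all 15 → value 89, running total 165.00
- E (147/29 per unit): all 29 → value 147, running total 312.00
- A (100/21 per unit): all 21 → value 100, running total 412.00
- C (45/16 per unit): 7 of 16 → value 7×45/16 = 19.6875, running total 431.69
Total 431.69.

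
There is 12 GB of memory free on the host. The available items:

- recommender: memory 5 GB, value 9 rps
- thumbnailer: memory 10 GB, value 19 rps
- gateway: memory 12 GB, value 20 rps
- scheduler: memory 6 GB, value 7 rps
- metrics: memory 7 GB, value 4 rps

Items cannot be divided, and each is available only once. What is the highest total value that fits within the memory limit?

This is a 0/1 knapsack; check combinations near the capacity.
- gateway: memory 12, value 20
- thumbnailer: memory 10, value 19
- recommender+scheduler: memory 5+6=11, value 9+7=16
- recommender+metrics: memory 5+7=12, value 9+4=13
Best: 20 rps.

20 rps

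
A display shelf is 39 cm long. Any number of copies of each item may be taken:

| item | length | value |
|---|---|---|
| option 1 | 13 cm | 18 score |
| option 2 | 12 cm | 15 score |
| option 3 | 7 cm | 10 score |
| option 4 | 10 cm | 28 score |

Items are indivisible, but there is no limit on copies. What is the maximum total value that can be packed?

94 score

Best value-per-unit is option 4 at 28/10; filling with it alone gives 3×28 = 84.
Optimal mix: 1×option 3 + 3×option 4 → length 37, value 94.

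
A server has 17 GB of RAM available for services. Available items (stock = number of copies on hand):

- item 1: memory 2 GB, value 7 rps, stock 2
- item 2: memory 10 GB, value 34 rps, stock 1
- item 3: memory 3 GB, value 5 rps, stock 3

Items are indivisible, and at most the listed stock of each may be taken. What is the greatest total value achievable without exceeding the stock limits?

Best selections within memory 17 and stock limits:
- 2×item 1 + 1×item 2 + 1×item 3: memory 17, value 53
- 2×item 1 + 1×item 2: memory 14, value 48
- 1×item 1 + 1×item 2 + 1×item 3: memory 15, value 46
- 1×item 2 + 2×item 3: memory 16, value 44
Best: 53 rps.

53 rps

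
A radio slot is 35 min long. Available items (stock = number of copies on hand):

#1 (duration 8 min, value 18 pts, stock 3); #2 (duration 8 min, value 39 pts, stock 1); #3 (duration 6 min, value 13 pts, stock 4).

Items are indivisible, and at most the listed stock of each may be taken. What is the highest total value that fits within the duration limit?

96 pts

Top feasible selections:
- 1×#1 + 1×#2 + 3×#3: duration 34, value 96
- 3×#1 + 1×#2: duration 32, value 93
- 1×#2 + 4×#3: duration 32, value 91
Best: 96 pts.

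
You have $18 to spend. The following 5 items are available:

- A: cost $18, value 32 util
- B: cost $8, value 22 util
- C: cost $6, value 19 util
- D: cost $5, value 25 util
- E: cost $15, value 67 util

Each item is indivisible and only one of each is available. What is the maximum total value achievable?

67 util

Check high-value combinations within $18:
- E: cost 15, value 67
- B+D: cost 8+5=13, value 22+25=47
- C+D: cost 6+5=11, value 19+25=44
- B+C: cost 8+6=14, value 22+19=41
Best: 67 util.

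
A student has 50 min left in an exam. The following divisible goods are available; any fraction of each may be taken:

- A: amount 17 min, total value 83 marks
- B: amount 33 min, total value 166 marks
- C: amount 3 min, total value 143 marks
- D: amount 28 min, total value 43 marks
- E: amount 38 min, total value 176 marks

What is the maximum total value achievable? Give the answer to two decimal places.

Take in order of value per unit:
- C (143/3 per unit): all 3 → value 143, running total 143.00
- B (166/33 per unit): all 33 → value 166, running total 309.00
- A (83/17 per unit): 14 of 17 → value 14×83/17 = 68.3529, running total 377.35
Total 377.35.

377.35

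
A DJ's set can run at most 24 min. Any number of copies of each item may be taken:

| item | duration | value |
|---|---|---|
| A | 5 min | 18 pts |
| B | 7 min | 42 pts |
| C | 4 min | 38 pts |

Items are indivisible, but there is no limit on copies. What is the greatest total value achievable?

228 pts

Best value-per-unit is C at 38/4, and filling with it alone uses duration 6×4=24. No mix of the others beats 6×38 = 228.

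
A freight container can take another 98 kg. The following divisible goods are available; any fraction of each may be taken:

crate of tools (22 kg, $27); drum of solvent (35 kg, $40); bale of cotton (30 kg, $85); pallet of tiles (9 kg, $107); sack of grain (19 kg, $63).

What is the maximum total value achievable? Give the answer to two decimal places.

Take in order of value per unit:
- pallet of tiles (107/9 per unit): all 9 → value 107, running total 107.00
- sack of grain (63/19 per unit): all 19 → value 63, running total 170.00
- bale of cotton (85/30 per unit): all 30 → value 85, running total 255.00
- crate of tools (27/22 per unit): all 22 → value 27, running total 282.00
- drum of solvent (40/35 per unit): 18 of 35 → value 18×40/35 = 20.5714, running total 302.57
Total 302.57.

302.57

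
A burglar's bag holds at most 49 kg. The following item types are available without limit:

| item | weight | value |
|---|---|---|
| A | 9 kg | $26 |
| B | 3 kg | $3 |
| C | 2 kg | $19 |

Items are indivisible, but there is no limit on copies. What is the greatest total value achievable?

$456

Best value-per-unit is C at 19/2, and filling with it alone uses weight 24×2=48. No mix of the others beats 24×19 = 456.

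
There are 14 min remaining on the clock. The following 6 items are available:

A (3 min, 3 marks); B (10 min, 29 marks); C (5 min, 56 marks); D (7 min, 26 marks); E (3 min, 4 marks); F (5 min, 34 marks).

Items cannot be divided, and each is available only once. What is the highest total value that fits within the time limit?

94 marks

Check high-value combinations within 14 min:
- C+E+F: time 5+3+5=13, value 56+4+34=94
- A+C+F: time 3+5+5=13, value 3+56+34=93
- C+F: time 5+5=10, value 56+34=90
- C+D: time 5+7=12, value 56+26=82
- A+C+E: time 3+5+3=11, value 3+56+4=63
Best: 94 marks.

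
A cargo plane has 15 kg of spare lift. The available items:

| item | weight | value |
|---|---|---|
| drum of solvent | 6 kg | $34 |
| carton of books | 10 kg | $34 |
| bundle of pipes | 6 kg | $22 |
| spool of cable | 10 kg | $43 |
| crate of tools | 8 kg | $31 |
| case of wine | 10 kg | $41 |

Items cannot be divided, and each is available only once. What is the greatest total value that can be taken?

$65

Check high-value combinations within 15 kg:
- drum of solvent+crate of tools: weight 6+8=14, value 34+31=65
- drum of solvent+bundle of pipes: weight 6+6=12, value 34+22=56
- bundle of pipes+crate of tools: weight 6+8=14, value 22+31=53
- spool of cable: weight 10, value 43
Best: $65.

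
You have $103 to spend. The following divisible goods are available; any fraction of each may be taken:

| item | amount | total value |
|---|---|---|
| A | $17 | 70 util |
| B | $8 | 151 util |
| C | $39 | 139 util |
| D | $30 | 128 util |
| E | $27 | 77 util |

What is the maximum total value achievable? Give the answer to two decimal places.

513.67

Take in order of value per unit:
- B (151/8 per unit): all 8 → value 151, running total 151.00
- D (128/30 per unit): all 30 → value 128, running total 279.00
- A (70/17 per unit): all 17 → value 70, running total 349.00
- C (139/39 per unit): all 39 → value 139, running total 488.00
- E (77/27 per unit): 9 of 27 → value 9×77/27 = 25.6667, running total 513.67
Total 513.67.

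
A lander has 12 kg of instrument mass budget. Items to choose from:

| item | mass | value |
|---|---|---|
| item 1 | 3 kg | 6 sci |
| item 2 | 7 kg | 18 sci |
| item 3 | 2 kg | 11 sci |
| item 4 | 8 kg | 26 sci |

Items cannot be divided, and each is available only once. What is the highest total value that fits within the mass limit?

Check high-value combinations within 12 kg:
- item 3+item 4: mass 2+8=10, value 11+26=37
- item 1+item 2+item 3: mass 3+7+2=12, value 6+18+11=35
- item 1+item 4: mass 3+8=11, value 6+26=32
- item 2+item 3: mass 7+2=9, value 18+11=29
- item 4: mass 8, value 26
Best: 37 sci.

37 sci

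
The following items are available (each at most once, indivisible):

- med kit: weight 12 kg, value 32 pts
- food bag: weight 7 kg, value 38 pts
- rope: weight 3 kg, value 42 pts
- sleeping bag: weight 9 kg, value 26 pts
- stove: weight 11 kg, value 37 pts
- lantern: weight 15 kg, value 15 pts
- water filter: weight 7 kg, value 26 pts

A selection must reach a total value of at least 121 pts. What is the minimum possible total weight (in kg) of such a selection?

Subsets with value ≥ 121, sorted by total weight:
- food bag+rope+sleeping bag+water filter: weight 26, value 132
- food bag+rope+stove+water filter: weight 28, value 143
- med kit+food bag+rope+water filter: weight 29, value 138
- food bag+rope+sleeping bag+stove: weight 30, value 143
Minimum weight: 26 kg.

26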